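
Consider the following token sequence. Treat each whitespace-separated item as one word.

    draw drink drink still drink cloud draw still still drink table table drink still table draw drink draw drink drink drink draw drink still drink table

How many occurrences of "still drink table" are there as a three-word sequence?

2

Scanning the 24 overlapping trigram windows for "still drink table":
  position 9–11: still drink table
  position 24–26: still drink table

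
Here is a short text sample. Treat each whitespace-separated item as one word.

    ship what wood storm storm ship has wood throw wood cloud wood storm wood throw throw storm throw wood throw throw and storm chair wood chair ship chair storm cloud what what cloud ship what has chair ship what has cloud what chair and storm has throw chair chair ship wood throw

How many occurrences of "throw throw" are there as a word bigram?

Scanning the 51 overlapping bigram windows for "throw throw":
  position 15–16: throw throw
  position 20–21: throw throw

2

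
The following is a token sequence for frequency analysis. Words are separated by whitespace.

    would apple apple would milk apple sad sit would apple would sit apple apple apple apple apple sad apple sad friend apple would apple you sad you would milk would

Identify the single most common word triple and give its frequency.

Trigram frequencies (highest first):
  apple apple apple: 3
  would apple apple: 1
  apple apple would: 1
  apple would milk: 1
  would milk apple: 1
  milk apple sad: 1
  … (20 more, each ≤ 1)

"apple apple apple", 3 times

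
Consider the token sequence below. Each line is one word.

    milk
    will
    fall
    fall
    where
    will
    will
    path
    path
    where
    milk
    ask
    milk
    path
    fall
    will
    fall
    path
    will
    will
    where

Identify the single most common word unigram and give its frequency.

Unigram frequencies (highest first):
  will: 6
  fall: 4
  path: 4
  milk: 3
  where: 3
  ask: 1

"will", 6 times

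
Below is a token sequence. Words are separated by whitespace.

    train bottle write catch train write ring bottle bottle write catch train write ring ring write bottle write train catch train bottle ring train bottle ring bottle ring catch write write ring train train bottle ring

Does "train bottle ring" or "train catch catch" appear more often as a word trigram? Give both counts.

"train bottle ring" (3 vs 0)

"train bottle ring": 3 occurrences
"train catch catch": 0 occurrences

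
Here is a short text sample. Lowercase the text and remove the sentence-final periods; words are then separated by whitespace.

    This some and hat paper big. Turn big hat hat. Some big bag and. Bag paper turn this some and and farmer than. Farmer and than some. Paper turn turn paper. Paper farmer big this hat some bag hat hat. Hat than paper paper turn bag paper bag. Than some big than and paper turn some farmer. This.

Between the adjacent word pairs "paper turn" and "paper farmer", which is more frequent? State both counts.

"paper turn" (4 vs 1)

"paper turn": 4 occurrences
"paper farmer": 1 occurrence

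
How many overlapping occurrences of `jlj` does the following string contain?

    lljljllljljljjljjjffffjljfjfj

Sliding a length-3 window over the 29 characters (27 positions):
  position 3–5: jlj
  position 9–11: jlj
  position 11–13: jlj
  position 14–16: jlj
  position 23–25: jlj

5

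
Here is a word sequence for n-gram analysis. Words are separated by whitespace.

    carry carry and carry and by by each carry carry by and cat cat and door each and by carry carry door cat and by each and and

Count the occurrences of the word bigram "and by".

Scanning the 27 overlapping bigram windows for "and by":
  position 5–6: and by
  position 18–19: and by
  position 24–25: and by

3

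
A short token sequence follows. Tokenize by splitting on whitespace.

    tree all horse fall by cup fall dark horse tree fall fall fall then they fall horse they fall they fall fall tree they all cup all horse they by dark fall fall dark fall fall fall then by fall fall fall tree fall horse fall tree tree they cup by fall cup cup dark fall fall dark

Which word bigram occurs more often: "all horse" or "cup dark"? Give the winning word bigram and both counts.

"all horse": 2 occurrences
"cup dark": 1 occurrence

"all horse" (2 vs 1)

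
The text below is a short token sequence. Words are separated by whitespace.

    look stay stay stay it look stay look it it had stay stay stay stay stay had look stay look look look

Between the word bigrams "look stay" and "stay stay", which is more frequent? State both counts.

"look stay": 3 occurrences
"stay stay": 6 occurrences

"stay stay" (6 vs 3)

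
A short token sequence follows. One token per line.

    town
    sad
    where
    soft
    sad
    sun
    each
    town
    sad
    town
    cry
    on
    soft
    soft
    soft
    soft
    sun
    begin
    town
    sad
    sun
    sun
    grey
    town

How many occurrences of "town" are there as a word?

5

Scanning the 24 tokens for "town":
  position 1: town
  position 8: town
  position 10: town
  position 19: town
  position 24: town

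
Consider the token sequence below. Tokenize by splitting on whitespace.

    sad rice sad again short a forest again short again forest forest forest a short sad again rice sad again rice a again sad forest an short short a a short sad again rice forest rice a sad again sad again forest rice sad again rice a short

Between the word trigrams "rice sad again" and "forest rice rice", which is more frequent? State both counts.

"rice sad again" (3 vs 0)

"rice sad again": 3 occurrences
"forest rice rice": 0 occurrences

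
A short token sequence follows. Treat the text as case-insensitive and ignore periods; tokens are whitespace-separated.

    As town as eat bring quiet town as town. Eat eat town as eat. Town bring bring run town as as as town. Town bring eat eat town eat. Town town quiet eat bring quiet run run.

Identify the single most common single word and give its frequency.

Unigram frequencies (highest first):
  town: 11
  eat: 8
  as: 7
  bring: 5
  quiet: 3
  run: 3

"town", 11 times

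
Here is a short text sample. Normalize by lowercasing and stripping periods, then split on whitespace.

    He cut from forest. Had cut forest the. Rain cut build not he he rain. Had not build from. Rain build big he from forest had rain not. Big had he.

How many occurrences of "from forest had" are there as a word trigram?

2

Scanning the 29 overlapping trigram windows for "from forest had":
  position 3–5: from forest had
  position 24–26: from forest had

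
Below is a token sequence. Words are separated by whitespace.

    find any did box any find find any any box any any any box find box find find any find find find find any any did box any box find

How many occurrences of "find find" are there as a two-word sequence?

5

Scanning the 29 overlapping bigram windows for "find find":
  position 6–7: find find
  position 17–18: find find
  position 20–21: find find
  position 21–22: find find
  position 22–23: find find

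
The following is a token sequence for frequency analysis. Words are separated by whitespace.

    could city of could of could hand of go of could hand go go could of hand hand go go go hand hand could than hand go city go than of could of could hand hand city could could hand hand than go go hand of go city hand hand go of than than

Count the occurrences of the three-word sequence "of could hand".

3

Scanning the 52 overlapping trigram windows for "of could hand":
  position 5–7: of could hand
  position 10–12: of could hand
  position 33–35: of could hand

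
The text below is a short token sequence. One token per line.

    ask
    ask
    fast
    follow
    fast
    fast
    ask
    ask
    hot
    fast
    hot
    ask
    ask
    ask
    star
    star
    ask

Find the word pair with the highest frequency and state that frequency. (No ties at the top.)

"ask ask", 4 times

Bigram frequencies (highest first):
  ask ask: 4
  ask fast: 1
  fast follow: 1
  follow fast: 1
  fast fast: 1
  fast ask: 1
  … (7 more, each ≤ 1)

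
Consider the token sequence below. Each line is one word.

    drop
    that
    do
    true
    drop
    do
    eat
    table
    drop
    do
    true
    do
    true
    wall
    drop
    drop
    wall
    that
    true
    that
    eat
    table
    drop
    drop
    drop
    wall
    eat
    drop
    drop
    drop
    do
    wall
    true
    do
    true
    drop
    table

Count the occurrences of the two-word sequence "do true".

Scanning the 36 overlapping bigram windows for "do true":
  position 3–4: do true
  position 10–11: do true
  position 12–13: do true
  position 34–35: do true

4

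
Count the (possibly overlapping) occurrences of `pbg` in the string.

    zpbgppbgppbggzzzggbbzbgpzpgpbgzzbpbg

Sliding a length-3 window over the 36 characters (34 positions):
  position 2–4: pbg
  position 6–8: pbg
  position 10–12: pbg
  position 28–30: pbg
  position 34–36: pbg

5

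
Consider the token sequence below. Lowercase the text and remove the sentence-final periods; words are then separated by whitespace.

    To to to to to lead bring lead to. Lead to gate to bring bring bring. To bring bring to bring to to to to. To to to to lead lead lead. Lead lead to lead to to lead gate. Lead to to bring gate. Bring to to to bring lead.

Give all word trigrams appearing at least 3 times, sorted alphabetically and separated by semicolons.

Trigram counts meeting the condition (at least 3 times):
  lead lead lead: 3
  to to lead: 3
  to to to: 10

lead lead lead; to to lead; to to to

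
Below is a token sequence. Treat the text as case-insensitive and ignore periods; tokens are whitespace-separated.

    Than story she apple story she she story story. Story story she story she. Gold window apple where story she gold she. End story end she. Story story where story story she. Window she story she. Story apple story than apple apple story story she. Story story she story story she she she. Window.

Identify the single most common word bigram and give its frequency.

"story she", 10 times

Bigram frequencies (highest first):
  story she: 10
  story story: 8
  she story: 7
  apple story: 3
  she she: 3
  she gold: 2
  … (18 more, each ≤ 2)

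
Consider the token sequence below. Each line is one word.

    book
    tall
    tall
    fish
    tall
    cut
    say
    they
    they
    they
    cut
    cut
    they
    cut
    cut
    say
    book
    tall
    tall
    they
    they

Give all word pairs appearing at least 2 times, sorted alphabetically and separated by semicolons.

book tall; cut cut; cut say; tall tall; they cut; they they

Bigram counts meeting the condition (at least 2 times):
  book tall: 2
  cut cut: 2
  cut say: 2
  tall tall: 2
  they cut: 2
  they they: 3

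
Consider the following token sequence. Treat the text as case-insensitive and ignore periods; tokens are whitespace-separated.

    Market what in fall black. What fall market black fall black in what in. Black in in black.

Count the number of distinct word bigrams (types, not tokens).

18 tokens → 17 bigram windows in total.
Repeated bigrams (each contributes count−1 duplicates):
  black in: 2
  fall black: 2
  in black: 2
  what in: 2
4 duplicate windows → 17 − 4 = 13 distinct.

13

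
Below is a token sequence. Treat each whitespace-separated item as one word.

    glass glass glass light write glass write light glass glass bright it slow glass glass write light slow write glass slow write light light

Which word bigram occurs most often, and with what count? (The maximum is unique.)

Bigram frequencies (highest first):
  glass glass: 4
  write light: 3
  write glass: 2
  glass write: 2
  slow write: 2
  glass light: 1
  … (9 more, each ≤ 1)

"glass glass", 4 times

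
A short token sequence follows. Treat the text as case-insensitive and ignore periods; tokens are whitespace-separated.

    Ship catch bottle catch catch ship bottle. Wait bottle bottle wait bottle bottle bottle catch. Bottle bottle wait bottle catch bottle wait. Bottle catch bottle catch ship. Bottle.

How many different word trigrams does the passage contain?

16

28 tokens → 26 trigram windows in total.
Repeated trigrams (each contributes count−1 duplicates):
  bottle wait bottle: 4
  bottle catch bottle: 3
  bottle bottle wait: 2
  catch bottle catch: 2
  catch ship bottle: 2
  wait bottle bottle: 2
  wait bottle catch: 2
10 duplicate windows → 26 − 10 = 16 distinct.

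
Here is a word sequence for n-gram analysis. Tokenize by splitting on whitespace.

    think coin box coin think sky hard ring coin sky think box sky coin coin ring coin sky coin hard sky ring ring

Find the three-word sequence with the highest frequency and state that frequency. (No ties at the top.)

"ring coin sky", 2 times

Trigram frequencies (highest first):
  ring coin sky: 2
  think coin box: 1
  coin box coin: 1
  box coin think: 1
  coin think sky: 1
  think sky hard: 1
  … (14 more, each ≤ 1)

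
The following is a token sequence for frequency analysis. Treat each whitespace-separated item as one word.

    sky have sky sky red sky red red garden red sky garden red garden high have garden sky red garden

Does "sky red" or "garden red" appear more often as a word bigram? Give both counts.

"sky red": 3 occurrences
"garden red": 2 occurrences

"sky red" (3 vs 2)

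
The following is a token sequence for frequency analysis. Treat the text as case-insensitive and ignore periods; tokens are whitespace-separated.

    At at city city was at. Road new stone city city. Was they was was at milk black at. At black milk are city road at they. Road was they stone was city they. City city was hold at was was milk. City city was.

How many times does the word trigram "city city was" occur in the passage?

4

Scanning the 43 overlapping trigram windows for "city city was":
  position 3–5: city city was
  position 10–12: city city was
  position 35–37: city city was
  position 43–45: city city was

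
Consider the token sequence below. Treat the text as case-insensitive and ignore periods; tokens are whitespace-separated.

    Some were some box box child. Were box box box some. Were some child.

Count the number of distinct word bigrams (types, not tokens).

9

14 tokens → 13 bigram windows in total.
Repeated bigrams (each contributes count−1 duplicates):
  box box: 3
  some were: 2
  were some: 2
4 duplicate windows → 13 − 4 = 9 distinct.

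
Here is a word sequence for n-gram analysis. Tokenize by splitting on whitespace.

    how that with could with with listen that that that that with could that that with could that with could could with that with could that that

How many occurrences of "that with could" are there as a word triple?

Scanning the 25 overlapping trigram windows for "that with could":
  position 2–4: that with could
  position 11–13: that with could
  position 15–17: that with could
  position 18–20: that with could
  position 23–25: that with could

5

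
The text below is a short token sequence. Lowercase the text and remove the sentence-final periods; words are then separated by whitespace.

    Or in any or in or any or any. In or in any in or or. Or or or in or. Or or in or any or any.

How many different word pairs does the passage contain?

28 tokens → 27 bigram windows in total.
Repeated bigrams (each contributes count−1 duplicates):
  or or: 6
  in or: 5
  or in: 5
  or any: 4
  any or: 3
  any in: 2
  in any: 2
20 duplicate windows → 27 − 20 = 7 distinct.

7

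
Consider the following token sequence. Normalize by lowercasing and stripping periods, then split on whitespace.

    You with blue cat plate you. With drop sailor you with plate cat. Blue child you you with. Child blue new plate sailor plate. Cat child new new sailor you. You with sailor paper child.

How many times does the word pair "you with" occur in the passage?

5

Scanning the 34 overlapping bigram windows for "you with":
  position 1–2: you with
  position 6–7: you with
  position 10–11: you with
  position 17–18: you with
  position 31–32: you with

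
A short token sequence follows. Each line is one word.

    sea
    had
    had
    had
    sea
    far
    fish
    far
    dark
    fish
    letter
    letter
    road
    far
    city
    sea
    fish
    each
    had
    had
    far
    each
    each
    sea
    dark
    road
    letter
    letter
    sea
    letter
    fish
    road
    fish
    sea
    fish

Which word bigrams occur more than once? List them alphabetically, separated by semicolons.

had had; letter letter; sea fish

Bigram counts meeting the condition (more than once):
  had had: 3
  letter letter: 2
  sea fish: 2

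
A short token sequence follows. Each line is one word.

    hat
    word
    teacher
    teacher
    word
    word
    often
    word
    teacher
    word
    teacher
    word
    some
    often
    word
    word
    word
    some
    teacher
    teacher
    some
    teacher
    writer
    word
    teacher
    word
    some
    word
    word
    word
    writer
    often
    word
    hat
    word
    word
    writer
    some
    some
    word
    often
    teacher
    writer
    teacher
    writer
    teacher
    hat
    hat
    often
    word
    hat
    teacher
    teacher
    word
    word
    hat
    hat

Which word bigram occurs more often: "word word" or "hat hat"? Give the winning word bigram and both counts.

"word word" (7 vs 2)

"word word": 7 occurrences
"hat hat": 2 occurrences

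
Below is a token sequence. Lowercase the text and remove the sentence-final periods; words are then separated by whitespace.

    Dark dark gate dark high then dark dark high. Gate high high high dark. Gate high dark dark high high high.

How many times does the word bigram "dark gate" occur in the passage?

2

Scanning the 20 overlapping bigram windows for "dark gate":
  position 2–3: dark gate
  position 14–15: dark gate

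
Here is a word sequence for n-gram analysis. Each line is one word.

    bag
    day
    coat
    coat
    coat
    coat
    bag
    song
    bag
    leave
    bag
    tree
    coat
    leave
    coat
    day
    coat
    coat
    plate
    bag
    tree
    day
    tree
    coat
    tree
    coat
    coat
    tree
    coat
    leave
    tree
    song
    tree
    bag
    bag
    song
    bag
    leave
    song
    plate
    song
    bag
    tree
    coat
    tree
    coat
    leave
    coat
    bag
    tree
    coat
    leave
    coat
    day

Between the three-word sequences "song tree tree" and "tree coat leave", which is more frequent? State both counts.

"tree coat leave" (4 vs 0)

"song tree tree": 0 occurrences
"tree coat leave": 4 occurrences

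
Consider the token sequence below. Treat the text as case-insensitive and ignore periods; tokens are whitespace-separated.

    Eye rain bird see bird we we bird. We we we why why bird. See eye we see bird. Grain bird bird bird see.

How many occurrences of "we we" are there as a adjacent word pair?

Scanning the 23 overlapping bigram windows for "we we":
  position 6–7: we we
  position 9–10: we we
  position 10–11: we we

3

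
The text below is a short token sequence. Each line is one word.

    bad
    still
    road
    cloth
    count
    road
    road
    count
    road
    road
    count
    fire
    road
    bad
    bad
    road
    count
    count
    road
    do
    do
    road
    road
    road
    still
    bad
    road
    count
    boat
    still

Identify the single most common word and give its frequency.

"road", 12 times

Unigram frequencies (highest first):
  road: 12
  count: 6
  bad: 4
  still: 3
  do: 2
  cloth: 1
  … (2 more, each ≤ 1)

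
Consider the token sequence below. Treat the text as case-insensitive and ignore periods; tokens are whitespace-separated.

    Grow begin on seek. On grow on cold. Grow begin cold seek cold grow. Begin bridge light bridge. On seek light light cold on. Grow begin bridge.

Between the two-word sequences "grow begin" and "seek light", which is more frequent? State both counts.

"grow begin": 4 occurrences
"seek light": 1 occurrence

"grow begin" (4 vs 1)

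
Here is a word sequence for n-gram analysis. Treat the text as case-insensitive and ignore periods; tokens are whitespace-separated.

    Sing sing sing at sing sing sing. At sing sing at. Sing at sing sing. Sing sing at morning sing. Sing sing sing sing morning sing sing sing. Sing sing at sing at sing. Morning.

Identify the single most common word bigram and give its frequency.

"sing sing", 16 times

Bigram frequencies (highest first):
  sing sing: 16
  sing at: 7
  at sing: 6
  morning sing: 2
  sing morning: 2
  at morning: 1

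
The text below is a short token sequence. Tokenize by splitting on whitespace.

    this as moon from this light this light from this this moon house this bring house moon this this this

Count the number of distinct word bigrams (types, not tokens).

20 tokens → 19 bigram windows in total.
Repeated bigrams (each contributes count−1 duplicates):
  this this: 3
  from this: 2
  this light: 2
4 duplicate windows → 19 − 4 = 15 distinct.

15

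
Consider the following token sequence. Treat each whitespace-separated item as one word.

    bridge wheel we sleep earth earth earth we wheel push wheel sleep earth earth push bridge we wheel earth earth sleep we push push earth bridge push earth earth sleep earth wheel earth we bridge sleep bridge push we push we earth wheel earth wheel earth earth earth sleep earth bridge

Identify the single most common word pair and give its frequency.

"earth earth", 7 times

Bigram frequencies (highest first):
  earth earth: 7
  sleep earth: 4
  wheel earth: 4
  earth sleep: 3
  earth wheel: 3
  earth we: 2
  … (21 more, each ≤ 2)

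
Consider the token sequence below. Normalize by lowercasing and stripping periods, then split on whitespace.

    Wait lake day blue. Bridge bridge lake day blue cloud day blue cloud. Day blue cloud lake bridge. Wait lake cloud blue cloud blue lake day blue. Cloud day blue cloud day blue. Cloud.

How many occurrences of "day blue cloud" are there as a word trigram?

Scanning the 32 overlapping trigram windows for "day blue cloud":
  position 8–10: day blue cloud
  position 11–13: day blue cloud
  position 14–16: day blue cloud
  position 26–28: day blue cloud
  position 29–31: day blue cloud
  position 32–34: day blue cloud

6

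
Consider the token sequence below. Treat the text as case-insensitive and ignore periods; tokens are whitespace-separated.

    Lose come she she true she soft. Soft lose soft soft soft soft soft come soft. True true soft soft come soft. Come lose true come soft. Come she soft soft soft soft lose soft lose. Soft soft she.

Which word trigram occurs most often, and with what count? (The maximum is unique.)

"soft soft soft", 5 times

Trigram frequencies (highest first):
  soft soft soft: 5
  soft lose soft: 3
  she soft soft: 2
  soft soft lose: 2
  lose soft soft: 2
  soft soft come: 2
  … (19 more, each ≤ 2)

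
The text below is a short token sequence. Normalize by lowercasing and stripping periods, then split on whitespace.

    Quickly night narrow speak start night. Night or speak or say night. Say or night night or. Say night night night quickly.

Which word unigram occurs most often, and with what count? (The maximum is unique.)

Unigram frequencies (highest first):
  night: 9
  or: 4
  say: 3
  quickly: 2
  speak: 2
  narrow: 1
  … (1 more, each ≤ 1)

"night", 9 times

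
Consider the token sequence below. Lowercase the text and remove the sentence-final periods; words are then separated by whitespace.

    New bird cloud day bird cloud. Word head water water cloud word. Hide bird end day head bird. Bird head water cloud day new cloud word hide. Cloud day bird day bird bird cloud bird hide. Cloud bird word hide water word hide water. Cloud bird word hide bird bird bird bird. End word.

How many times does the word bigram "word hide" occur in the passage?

5

Scanning the 53 overlapping bigram windows for "word hide":
  position 12–13: word hide
  position 26–27: word hide
  position 39–40: word hide
  position 42–43: word hide
  position 47–48: word hide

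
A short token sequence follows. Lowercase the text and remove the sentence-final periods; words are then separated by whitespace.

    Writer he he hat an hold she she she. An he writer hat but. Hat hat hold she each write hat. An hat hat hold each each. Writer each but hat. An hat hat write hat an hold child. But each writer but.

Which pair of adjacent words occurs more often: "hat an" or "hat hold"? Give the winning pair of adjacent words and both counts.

"hat an": 4 occurrences
"hat hold": 2 occurrences

"hat an" (4 vs 2)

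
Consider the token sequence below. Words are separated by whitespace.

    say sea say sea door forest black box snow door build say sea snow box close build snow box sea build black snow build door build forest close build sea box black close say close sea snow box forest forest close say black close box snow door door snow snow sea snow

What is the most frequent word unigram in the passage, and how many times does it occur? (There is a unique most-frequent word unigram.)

"snow", 9 times

Unigram frequencies (highest first):
  snow: 9
  sea: 7
  box: 6
  build: 6
  close: 6
  say: 5
  … (3 more, each ≤ 5)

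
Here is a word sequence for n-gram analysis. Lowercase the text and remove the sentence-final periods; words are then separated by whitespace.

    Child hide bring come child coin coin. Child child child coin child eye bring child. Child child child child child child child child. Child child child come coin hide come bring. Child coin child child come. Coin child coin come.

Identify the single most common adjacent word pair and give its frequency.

"child child", 14 times

Bigram frequencies (highest first):
  child child: 14
  child coin: 4
  coin child: 4
  bring child: 2
  child come: 2
  come coin: 2
  … (11 more, each ≤ 1)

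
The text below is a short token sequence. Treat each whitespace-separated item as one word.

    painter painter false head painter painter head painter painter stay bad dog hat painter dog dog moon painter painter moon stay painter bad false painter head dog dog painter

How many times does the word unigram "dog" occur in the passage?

5

Scanning the 29 tokens for "dog":
  position 12: dog
  position 15: dog
  position 16: dog
  position 27: dog
  position 28: dog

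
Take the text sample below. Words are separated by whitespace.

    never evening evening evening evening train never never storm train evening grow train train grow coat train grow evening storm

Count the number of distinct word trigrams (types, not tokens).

20 tokens → 18 trigram windows in total.
Repeated trigrams (each contributes count−1 duplicates):
  evening evening evening: 2
1 duplicate windows → 18 − 1 = 17 distinct.

17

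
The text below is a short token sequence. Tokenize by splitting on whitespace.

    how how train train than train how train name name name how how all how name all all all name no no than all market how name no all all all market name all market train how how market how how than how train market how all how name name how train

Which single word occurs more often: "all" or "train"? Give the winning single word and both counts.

"all" (10 vs 7)

"all": 10 occurrences
"train": 7 occurrences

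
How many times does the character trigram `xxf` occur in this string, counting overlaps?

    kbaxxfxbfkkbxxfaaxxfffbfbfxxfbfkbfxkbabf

Sliding a length-3 window over the 40 characters (38 positions):
  position 4–6: xxf
  position 13–15: xxf
  position 18–20: xxf
  position 27–29: xxf

4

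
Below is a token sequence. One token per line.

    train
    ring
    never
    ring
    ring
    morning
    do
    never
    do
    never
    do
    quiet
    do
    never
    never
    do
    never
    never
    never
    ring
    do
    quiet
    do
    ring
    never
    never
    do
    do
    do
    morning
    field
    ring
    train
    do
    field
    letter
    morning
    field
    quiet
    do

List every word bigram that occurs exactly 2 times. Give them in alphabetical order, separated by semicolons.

do do; do quiet; morning field; never ring; ring never

Bigram counts meeting the condition (exactly 2 times):
  do do: 2
  do quiet: 2
  morning field: 2
  never ring: 2
  ring never: 2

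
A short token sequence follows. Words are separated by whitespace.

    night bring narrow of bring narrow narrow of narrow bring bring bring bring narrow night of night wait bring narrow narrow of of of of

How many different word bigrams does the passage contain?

25 tokens → 24 bigram windows in total.
Repeated bigrams (each contributes count−1 duplicates):
  bring narrow: 4
  bring bring: 3
  narrow of: 3
  of of: 3
  narrow narrow: 2
10 duplicate windows → 24 − 10 = 14 distinct.

14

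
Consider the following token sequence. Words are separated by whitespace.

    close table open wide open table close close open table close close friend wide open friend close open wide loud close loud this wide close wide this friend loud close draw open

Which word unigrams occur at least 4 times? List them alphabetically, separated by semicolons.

Unigram counts meeting the condition (at least 4 times):
  close: 9
  open: 6
  wide: 5

close; open; wide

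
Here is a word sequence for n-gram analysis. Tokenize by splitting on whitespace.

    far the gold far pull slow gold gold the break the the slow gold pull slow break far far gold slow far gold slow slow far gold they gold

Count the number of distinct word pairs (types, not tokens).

29 tokens → 28 bigram windows in total.
Repeated bigrams (each contributes count−1 duplicates):
  far gold: 3
  gold slow: 2
  pull slow: 2
  slow far: 2
  slow gold: 2
6 duplicate windows → 28 − 6 = 22 distinct.

22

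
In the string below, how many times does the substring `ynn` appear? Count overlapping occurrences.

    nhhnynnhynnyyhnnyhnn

Sliding a length-3 window over the 20 characters (18 positions):
  position 5–7: ynn
  position 9–11: ynn

2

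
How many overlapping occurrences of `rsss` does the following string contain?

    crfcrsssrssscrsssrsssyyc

4

Sliding a length-4 window over the 24 characters (21 positions):
  position 5–8: rsss
  position 9–12: rsss
  position 14–17: rsss
  position 18–21: rsss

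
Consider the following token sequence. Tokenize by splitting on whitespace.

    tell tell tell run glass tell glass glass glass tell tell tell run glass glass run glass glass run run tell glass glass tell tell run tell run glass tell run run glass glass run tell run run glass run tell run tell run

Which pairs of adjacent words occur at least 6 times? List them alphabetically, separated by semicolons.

Bigram counts meeting the condition (at least 6 times):
  glass glass: 6
  run glass: 6
  tell run: 8

glass glass; run glass; tell run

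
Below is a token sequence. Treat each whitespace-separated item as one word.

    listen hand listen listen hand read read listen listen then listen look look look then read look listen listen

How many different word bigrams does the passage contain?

19 tokens → 18 bigram windows in total.
Repeated bigrams (each contributes count−1 duplicates):
  listen listen: 3
  listen hand: 2
  look look: 2
4 duplicate windows → 18 − 4 = 14 distinct.

14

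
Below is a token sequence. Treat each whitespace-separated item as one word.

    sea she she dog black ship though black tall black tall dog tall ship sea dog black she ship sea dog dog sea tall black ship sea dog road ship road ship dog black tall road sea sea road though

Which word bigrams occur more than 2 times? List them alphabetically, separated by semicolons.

Bigram counts meeting the condition (more than 2 times):
  black tall: 3
  dog black: 3
  sea dog: 3
  ship sea: 3

black tall; dog black; sea dog; ship sea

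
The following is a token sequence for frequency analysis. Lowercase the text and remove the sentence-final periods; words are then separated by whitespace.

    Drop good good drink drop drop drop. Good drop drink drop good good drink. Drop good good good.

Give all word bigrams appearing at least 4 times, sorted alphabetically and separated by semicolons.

Bigram counts meeting the condition (at least 4 times):
  drop good: 4
  good good: 4

drop good; good good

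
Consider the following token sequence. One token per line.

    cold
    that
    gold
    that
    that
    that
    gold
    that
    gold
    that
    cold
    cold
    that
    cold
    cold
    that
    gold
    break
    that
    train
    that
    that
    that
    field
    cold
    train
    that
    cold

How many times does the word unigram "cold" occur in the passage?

7

Scanning the 28 tokens for "cold":
  position 1: cold
  position 11: cold
  position 12: cold
  position 14: cold
  position 15: cold
  position 25: cold
  position 28: cold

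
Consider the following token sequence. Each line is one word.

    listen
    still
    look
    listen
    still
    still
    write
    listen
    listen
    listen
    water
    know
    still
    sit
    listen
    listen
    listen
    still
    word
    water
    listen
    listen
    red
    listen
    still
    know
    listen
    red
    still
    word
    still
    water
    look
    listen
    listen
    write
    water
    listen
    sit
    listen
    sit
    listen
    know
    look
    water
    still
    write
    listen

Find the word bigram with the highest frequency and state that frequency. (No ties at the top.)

"listen listen", 6 times

Bigram frequencies (highest first):
  listen listen: 6
  listen still: 4
  sit listen: 3
  look listen: 2
  still write: 2
  write listen: 2
  … (24 more, each ≤ 2)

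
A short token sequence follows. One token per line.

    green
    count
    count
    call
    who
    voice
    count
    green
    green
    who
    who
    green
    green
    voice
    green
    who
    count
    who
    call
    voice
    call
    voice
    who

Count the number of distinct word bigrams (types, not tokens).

23 tokens → 22 bigram windows in total.
Repeated bigrams (each contributes count−1 duplicates):
  call voice: 2
  green green: 2
  green who: 2
3 duplicate windows → 22 − 3 = 19 distinct.

19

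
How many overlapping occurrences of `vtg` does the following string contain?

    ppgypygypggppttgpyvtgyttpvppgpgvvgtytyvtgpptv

2

Sliding a length-3 window over the 45 characters (43 positions):
  position 19–21: vtg
  position 39–41: vtg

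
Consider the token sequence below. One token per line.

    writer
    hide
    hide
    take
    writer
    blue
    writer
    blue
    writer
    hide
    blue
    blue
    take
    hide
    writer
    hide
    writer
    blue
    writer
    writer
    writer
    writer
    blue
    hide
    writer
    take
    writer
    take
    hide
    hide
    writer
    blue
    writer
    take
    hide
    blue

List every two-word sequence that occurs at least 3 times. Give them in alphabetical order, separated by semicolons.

blue writer; hide writer; take hide; writer blue; writer hide; writer take; writer writer

Bigram counts meeting the condition (at least 3 times):
  blue writer: 4
  hide writer: 4
  take hide: 3
  writer blue: 5
  writer hide: 3
  writer take: 3
  writer writer: 3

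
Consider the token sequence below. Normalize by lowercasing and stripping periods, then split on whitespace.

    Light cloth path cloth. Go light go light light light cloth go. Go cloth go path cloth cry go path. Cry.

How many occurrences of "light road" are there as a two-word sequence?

Scanning the 20 overlapping bigram windows for "light road":
  (none found)

0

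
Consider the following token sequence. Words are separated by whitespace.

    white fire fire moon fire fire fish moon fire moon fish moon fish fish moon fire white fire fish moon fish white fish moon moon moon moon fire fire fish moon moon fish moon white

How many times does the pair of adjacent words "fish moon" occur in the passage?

7

Scanning the 34 overlapping bigram windows for "fish moon":
  position 7–8: fish moon
  position 11–12: fish moon
  position 14–15: fish moon
  position 19–20: fish moon
  position 23–24: fish moon
  position 30–31: fish moon
  position 33–34: fish moon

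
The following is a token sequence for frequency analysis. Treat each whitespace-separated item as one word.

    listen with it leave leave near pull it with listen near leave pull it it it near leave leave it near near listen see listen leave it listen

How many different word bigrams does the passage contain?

21

28 tokens → 27 bigram windows in total.
Repeated bigrams (each contributes count−1 duplicates):
  it it: 2
  it near: 2
  leave it: 2
  leave leave: 2
  near leave: 2
  pull it: 2
6 duplicate windows → 27 − 6 = 21 distinct.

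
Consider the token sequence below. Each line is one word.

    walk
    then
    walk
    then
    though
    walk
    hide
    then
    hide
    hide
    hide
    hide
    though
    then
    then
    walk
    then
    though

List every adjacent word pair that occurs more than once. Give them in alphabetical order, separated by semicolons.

Bigram counts meeting the condition (more than once):
  hide hide: 3
  then though: 2
  then walk: 2
  walk then: 3

hide hide; then though; then walk; walk then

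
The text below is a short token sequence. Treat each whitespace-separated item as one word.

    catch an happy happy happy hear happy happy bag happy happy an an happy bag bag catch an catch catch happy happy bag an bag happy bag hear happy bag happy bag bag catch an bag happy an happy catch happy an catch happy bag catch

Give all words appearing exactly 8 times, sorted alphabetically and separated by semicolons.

Unigram counts meeting the condition (exactly 8 times):
  an: 8
  catch: 8

an; catch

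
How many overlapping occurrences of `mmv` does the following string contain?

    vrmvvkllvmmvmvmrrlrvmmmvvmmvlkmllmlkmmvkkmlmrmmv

Sliding a length-3 window over the 48 characters (46 positions):
  position 10–12: mmv
  position 22–24: mmv
  position 26–28: mmv
  position 37–39: mmv
  position 46–48: mmv

5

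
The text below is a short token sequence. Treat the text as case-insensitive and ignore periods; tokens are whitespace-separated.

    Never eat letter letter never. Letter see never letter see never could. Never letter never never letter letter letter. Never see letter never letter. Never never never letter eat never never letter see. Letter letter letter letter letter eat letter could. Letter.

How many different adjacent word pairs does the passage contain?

16

42 tokens → 41 bigram windows in total.
Repeated bigrams (each contributes count−1 duplicates):
  letter letter: 7
  never letter: 7
  letter never: 5
  never never: 4
  letter see: 3
  eat letter: 2
  letter eat: 2
  see letter: 2
  … (1 more repeated)
25 duplicate windows → 41 − 25 = 16 distinct.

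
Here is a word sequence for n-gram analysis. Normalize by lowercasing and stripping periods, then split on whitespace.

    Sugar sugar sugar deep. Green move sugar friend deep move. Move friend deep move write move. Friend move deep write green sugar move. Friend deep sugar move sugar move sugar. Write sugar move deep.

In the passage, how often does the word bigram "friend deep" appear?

3

Scanning the 33 overlapping bigram windows for "friend deep":
  position 8–9: friend deep
  position 12–13: friend deep
  position 24–25: friend deep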